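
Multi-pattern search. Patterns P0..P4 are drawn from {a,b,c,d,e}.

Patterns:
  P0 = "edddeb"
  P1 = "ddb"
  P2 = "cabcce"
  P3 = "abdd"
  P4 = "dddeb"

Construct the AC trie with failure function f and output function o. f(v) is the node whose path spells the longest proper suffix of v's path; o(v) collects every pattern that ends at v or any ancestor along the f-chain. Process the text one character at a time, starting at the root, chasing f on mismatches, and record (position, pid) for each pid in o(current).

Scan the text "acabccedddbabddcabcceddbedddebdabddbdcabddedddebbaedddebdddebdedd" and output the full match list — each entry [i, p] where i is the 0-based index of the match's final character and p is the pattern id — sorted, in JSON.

Build:
Trie nodes:
  n0 'ε': a→16 c→10 d→7 e→1
  n1 'e': d→2
  n2 'ed': d→3
  n3 'edd': d→4
  n4 'eddd': e→5
  n5 'eddde': b→6
  n6 'edddeb': ·  ←P0
  n7 'd': d→8
  n8 'dd': b→9 d→20
  n9 'ddb': ·  ←P1
  n10 'c': a→11
  n11 'ca': b→12
  n12 'cab': c→13
  n13 'cabc': c→14
  n14 'cabcc': e→15
  n15 'cabcce': ·  ←P2
  n16 'a': b→17
  n17 'ab': d→18
  n18 'abd': d→19
  n19 'abdd': ·  ←P3
  n20 'ddd': e→21
  n21 'ddde': b→22
  n22 'dddeb': ·  ←P4

BFS fail/out derivation:
  n1('e'): parent n0 fail=0; on 'e' 0 → fail=0;  out ∅∪∅=∅
  n7('d'): parent n0 fail=0; on 'd' 0 → fail=0;  out ∅∪∅=∅
  n10('c'): parent n0 fail=0; on 'c' 0 → fail=0;  out ∅∪∅=∅
  n16('a'): parent n0 fail=0; on 'a' 0 → fail=0;  out ∅∪∅=∅
  n2('ed'): parent n1 fail=0; on 'd' 0 → fail=7;  out ∅∪∅=∅
  n8('dd'): parent n7 fail=0; on 'd' 0 → fail=7;  out ∅∪∅=∅
  n11('ca'): parent n10 fail=0; on 'a' 0 → fail=16;  out ∅∪∅=∅
  n17('ab'): parent n16 fail=0; on 'b' 0 → fail=0;  out ∅∪∅=∅
  n3('edd'): parent n2 fail=7; on 'd' 7 → fail=8;  out ∅∪∅=∅
  n9('ddb'): parent n8 fail=7; on 'b' 7→0 → fail=0;  out {1}∪∅={1}
  n12('cab'): parent n11 fail=16; on 'b' 16 → fail=17;  out ∅∪∅=∅
  n18('abd'): parent n17 fail=0; on 'd' 0 → fail=7;  out ∅∪∅=∅
  n20('ddd'): parent n8 fail=7; on 'd' 7 → fail=8;  out ∅∪∅=∅
  n4('eddd'): parent n3 fail=8; on 'd' 8 → fail=20;  out ∅∪∅=∅
  n13('cabc'): parent n12 fail=17; on 'c' 17→0 → fail=10;  out ∅∪∅=∅
  n19('abdd'): parent n18 fail=7; on 'd' 7 → fail=8;  out {3}∪∅={3}
  n21('ddde'): parent n20 fail=8; on 'e' 8→7→0 → fail=1;  out ∅∪∅=∅
  n5('eddde'): parent n4 fail=20; on 'e' 20 → fail=21;  out ∅∪∅=∅
  n14('cabcc'): parent n13 fail=10; on 'c' 10→0 → fail=10;  out ∅∪∅=∅
  n22('dddeb'): parent n21 fail=1; on 'b' 1→0 → fail=0;  out {4}∪∅={4}
  n6('edddeb'): parent n5 fail=21; on 'b' 21 → fail=22;  out {0}∪{4}={0,4}
  n15('cabcce'): parent n14 fail=10; on 'e' 10→0 → fail=1;  out {2}∪∅={2}

Text stream:
[0] read 'a'  n0⇒n16
[1] read 'c'  n16⇒n10 (via fail)
[2] read 'a'  n10⇒n11
[3] read 'b'  n11⇒n12
[4] read 'c'  n12⇒n13
[5] read 'c'  n13⇒n14
[6] read 'e'  n14⇒n15  ** P2@[1:6]
[7] read 'd'  n15⇒n2 (via fail)
[8] read 'd'  n2⇒n3
[9] read 'd'  n3⇒n4
[10] read 'b'  n4⇒n9 (via fail)  ** P1@[8:10]
[11] read 'a'  n9⇒n16 (via fail)
[12] read 'b'  n16⇒n17
[13] read 'd'  n17⇒n18
[14] read 'd'  n18⇒n19  ** P3@[11:14]
[15] read 'c'  n19⇒n10 (via fail)
[16] read 'a'  n10⇒n11
[17] read 'b'  n11⇒n12
[18] read 'c'  n12⇒n13
[19] read 'c'  n13⇒n14
[20] read 'e'  n14⇒n15  ** P2@[15:20]
[21] read 'd'  n15⇒n2 (via fail)
[22] read 'd'  n2⇒n3
[23] read 'b'  n3⇒n9 (via fail)  ** P1@[21:23]
[24] read 'e'  n9⇒n1 (via fail)
[25] read 'd'  n1⇒n2
[26] read 'd'  n2⇒n3
[27] read 'd'  n3⇒n4
[28] read 'e'  n4⇒n5
[29] read 'b'  n5⇒n6  ** P0@[24:29],P4@[25:29]
[30] read 'd'  n6⇒n7 (via fail)
[31] read 'a'  n7⇒n16 (via fail)
[32] read 'b'  n16⇒n17
[33] read 'd'  n17⇒n18
[34] read 'd'  n18⇒n19  ** P3@[31:34]
[35] read 'b'  n19⇒n9 (via fail)  ** P1@[33:35]
[36] read 'd'  n9⇒n7 (via fail)
[37] read 'c'  n7⇒n10 (via fail)
[38] read 'a'  n10⇒n11
[39] read 'b'  n11⇒n12
[40] read 'd'  n12⇒n18 (via fail)
[41] read 'd'  n18⇒n19  ** P3@[38:41]
[42] read 'e'  n19⇒n1 (via fail)
[43] read 'd'  n1⇒n2
[44] read 'd'  n2⇒n3
[45] read 'd'  n3⇒n4
[46] read 'e'  n4⇒n5
[47] read 'b'  n5⇒n6  ** P0@[42:47],P4@[43:47]
[48] read 'b'  n6⇒n0 (via fail)
[49] read 'a'  n0⇒n16
[50] read 'e'  n16⇒n1 (via fail)
[51] read 'd'  n1⇒n2
[52] read 'd'  n2⇒n3
[53] read 'd'  n3⇒n4
[54] read 'e'  n4⇒n5
[55] read 'b'  n5⇒n6  ** P0@[50:55],P4@[51:55]
[56] read 'd'  n6⇒n7 (via fail)
[57] read 'd'  n7⇒n8
[58] read 'd'  n8⇒n20
[59] read 'e'  n20⇒n21
[60] read 'b'  n21⇒n22  ** P4@[56:60]
[61] read 'd'  n22⇒n7 (via fail)
[62] read 'e'  n7⇒n1 (via fail)
[63] read 'd'  n1⇒n2
[64] read 'd'  n2⇒n3

Result: [[6,2],[10,1],[14,3],[20,2],[23,1],[29,0],[29,4],[34,3],[35,1],[41,3],[47,0],[47,4],[55,0],[55,4],[60,4]]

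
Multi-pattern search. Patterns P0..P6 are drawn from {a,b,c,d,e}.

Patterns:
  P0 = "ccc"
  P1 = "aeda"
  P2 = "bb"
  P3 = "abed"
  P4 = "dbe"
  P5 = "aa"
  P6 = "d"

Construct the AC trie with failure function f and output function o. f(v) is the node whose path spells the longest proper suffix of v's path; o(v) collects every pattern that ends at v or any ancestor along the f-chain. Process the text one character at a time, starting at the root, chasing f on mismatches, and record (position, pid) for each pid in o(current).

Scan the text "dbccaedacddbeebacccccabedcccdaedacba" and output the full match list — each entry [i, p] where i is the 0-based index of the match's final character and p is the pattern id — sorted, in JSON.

Build:
Trie nodes:
  n0 'ε': a→4 b→8 c→1 d→13
  n1 'c': c→2
  n2 'cc': c→3
  n3 'ccc': ·  ←P0
  n4 'a': a→16 b→10 e→5
  n5 'ae': d→6
  n6 'aed': a→7
  n7 'aeda': ·  ←P1
  n8 'b': b→9
  n9 'bb': ·  ←P2
  n10 'ab': e→11
  n11 'abe': d→12
  n12 'abed': ·  ←P3
  n13 'd': b→14  ←P6
  n14 'db': e→15
  n15 'dbe': ·  ←P4
  n16 'aa': ·  ←P5

Failure links (BFS by depth):
  fail(1) 'c': from fail(0)=0 chase 'c': 0 ⇒ 0;  out=∅∪out(0)=∅
  fail(4) 'a': from fail(0)=0 chase 'a': 0 ⇒ 0;  out=∅∪out(0)=∅
  fail(8) 'b': from fail(0)=0 chase 'b': 0 ⇒ 0;  out=∅∪out(0)=∅
  fail(13) 'd': from fail(0)=0 chase 'd': 0 ⇒ 0;  out={6}∪out(0)={6}
  fail(2) 'cc': from fail(1)=0 chase 'c': 0 ⇒ 1;  out=∅∪out(1)=∅
  fail(5) 'ae': from fail(4)=0 chase 'e': 0 ⇒ 0;  out=∅∪out(0)=∅
  fail(9) 'bb': from fail(8)=0 chase 'b': 0 ⇒ 8;  out={2}∪out(8)={2}
  fail(10) 'ab': from fail(4)=0 chase 'b': 0 ⇒ 8;  out=∅∪out(8)=∅
  fail(14) 'db': from fail(13)=0 chase 'b': 0 ⇒ 8;  out=∅∪out(8)=∅
  fail(16) 'aa': from fail(4)=0 chase 'a': 0 ⇒ 4;  out={5}∪out(4)={5}
  fail(3) 'ccc': from fail(2)=1 chase 'c': 1 ⇒ 2;  out={0}∪out(2)={0}
  fail(6) 'aed': from fail(5)=0 chase 'd': 0 ⇒ 13;  out=∅∪out(13)={6}
  fail(11) 'abe': from fail(10)=8 chase 'e': 8→0 ⇒ 0;  out=∅∪out(0)=∅
  fail(15) 'dbe': from fail(14)=8 chase 'e': 8→0 ⇒ 0;  out={4}∪out(0)={4}
  fail(7) 'aeda': from fail(6)=13 chase 'a': 13→0 ⇒ 4;  out={1}∪out(4)={1}
  fail(12) 'abed': from fail(11)=0 chase 'd': 0 ⇒ 13;  out={3}∪out(13)={3,6}

Scan:
pos 0 'd': at 13  emit P6@[0:0]
pos 1 'b': at 14
pos 2 'c': at 1 (fail-walked)
pos 3 'c': at 2
pos 4 'a': at 4 (fail-walked)
pos 5 'e': at 5
pos 6 'd': at 6  emit P6@[6:6]
pos 7 'a': at 7  emit P1@[4:7]
pos 8 'c': at 1 (fail-walked)
pos 9 'd': at 13 (fail-walked)  emit P6@[9:9]
pos 10 'd': at 13 (fail-walked)  emit P6@[10:10]
pos 11 'b': at 14
pos 12 'e': at 15  emit P4@[10:12]
pos 13 'e': at 0 (fail-walked)
pos 14 'b': at 8
pos 15 'a': at 4 (fail-walked)
pos 16 'c': at 1 (fail-walked)
pos 17 'c': at 2
pos 18 'c': at 3  emit P0@[16:18]
pos 19 'c': at 3 (fail-walked)  emit P0@[17:19]
pos 20 'c': at 3 (fail-walked)  emit P0@[18:20]
pos 21 'a': at 4 (fail-walked)
pos 22 'b': at 10
pos 23 'e': at 11
pos 24 'd': at 12  emit P3@[21:24],P6@[24:24]
pos 25 'c': at 1 (fail-walked)
pos 26 'c': at 2
pos 27 'c': at 3  emit P0@[25:27]
pos 28 'd': at 13 (fail-walked)  emit P6@[28:28]
pos 29 'a': at 4 (fail-walked)
pos 30 'e': at 5
pos 31 'd': at 6  emit P6@[31:31]
pos 32 'a': at 7  emit P1@[29:32]
pos 33 'c': at 1 (fail-walked)
pos 34 'b': at 8 (fail-walked)
pos 35 'a': at 4 (fail-walked)

All matches (sorted): [[0,6],[6,6],[7,1],[9,6],[10,6],[12,4],[18,0],[19,0],[20,0],[24,3],[24,6],[27,0],[28,6],[31,6],[32,1]]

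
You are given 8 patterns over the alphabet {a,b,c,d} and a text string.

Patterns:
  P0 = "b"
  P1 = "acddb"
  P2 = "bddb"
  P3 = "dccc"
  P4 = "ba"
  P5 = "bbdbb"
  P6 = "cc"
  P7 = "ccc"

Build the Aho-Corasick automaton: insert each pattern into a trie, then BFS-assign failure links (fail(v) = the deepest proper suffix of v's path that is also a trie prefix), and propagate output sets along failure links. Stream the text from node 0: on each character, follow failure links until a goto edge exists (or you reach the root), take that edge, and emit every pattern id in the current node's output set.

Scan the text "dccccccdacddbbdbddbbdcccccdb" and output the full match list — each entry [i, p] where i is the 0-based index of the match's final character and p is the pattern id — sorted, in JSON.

Construct AC machine:
Trie (insert patterns):
  n0 'ε': a→2 b→1 c→19 d→10
  n1 'b': a→14 b→15 d→7  [P0 ends]
  n2 'a': c→3
  n3 'ac': d→4
  n4 'acd': d→5
  n5 'acdd': b→6
  n6 'acddb': ·  [P1 ends]
  n7 'bd': d→8
  n8 'bdd': b→9
  n9 'bddb': ·  [P2 ends]
  n10 'd': c→11
  n11 'dc': c→12
  n12 'dcc': c→13
  n13 'dccc': ·  [P3 ends]
  n14 'ba': ·  [P4 ends]
  n15 'bb': d→16
  n16 'bbd': b→17
  n17 'bbdb': b→18
  n18 'bbdbb': ·  [P5 ends]
  n19 'c': c→20
  n20 'cc': c→21  [P6 ends]
  n21 'ccc': ·  [P7 ends]

BFS fail/out derivation:
  n1('b'): parent n0 fail=0; on 'b' 0 → fail=0;  out {0}∪∅={0}
  n2('a'): parent n0 fail=0; on 'a' 0 → fail=0;  out ∅∪∅=∅
  n10('d'): parent n0 fail=0; on 'd' 0 → fail=0;  out ∅∪∅=∅
  n19('c'): parent n0 fail=0; on 'c' 0 → fail=0;  out ∅∪∅=∅
  n3('ac'): parent n2 fail=0; on 'c' 0 → fail=19;  out ∅∪∅=∅
  n7('bd'): parent n1 fail=0; on 'd' 0 → fail=10;  out ∅∪∅=∅
  n11('dc'): parent n10 fail=0; on 'c' 0 → fail=19;  out ∅∪∅=∅
  n14('ba'): parent n1 fail=0; on 'a' 0 → fail=2;  out {4}∪∅={4}
  n15('bb'): parent n1 fail=0; on 'b' 0 → fail=1;  out ∅∪{0}={0}
  n20('cc'): parent n19 fail=0; on 'c' 0 → fail=19;  out {6}∪∅={6}
  n4('acd'): parent n3 fail=19; on 'd' 19→0 → fail=10;  out ∅∪∅=∅
  n8('bdd'): parent n7 fail=10; on 'd' 10→0 → fail=10;  out ∅∪∅=∅
  n12('dcc'): parent n11 fail=19; on 'c' 19 → fail=20;  out ∅∪{6}={6}
  n16('bbd'): parent n15 fail=1; on 'd' 1 → fail=7;  out ∅∪∅=∅
  n21('ccc'): parent n20 fail=19; on 'c' 19 → fail=20;  out {7}∪{6}={6,7}
  n5('acdd'): parent n4 fail=10; on 'd' 10→0 → fail=10;  out ∅∪∅=∅
  n9('bddb'): parent n8 fail=10; on 'b' 10→0 → fail=1;  out {2}∪{0}={0,2}
  n13('dccc'): parent n12 fail=20; on 'c' 20 → fail=21;  out {3}∪{6,7}={3,6,7}
  n17('bbdb'): parent n16 fail=7; on 'b' 7→10→0 → fail=1;  out ∅∪{0}={0}
  n6('acddb'): parent n5 fail=10; on 'b' 10→0 → fail=1;  out {1}∪{0}={0,1}
  n18('bbdbb'): parent n17 fail=1; on 'b' 1 → fail=15;  out {5}∪{0}={0,5}

Scan:
[0] read 'd'  n0⇒n10
[1] read 'c'  n10⇒n11
[2] read 'c'  n11⇒n12  emit P6@[1:2]
[3] read 'c'  n12⇒n13  emit P3@[0:3],P6@[2:3],P7@[1:3]
[4] read 'c'  n13⇒n21 ·f  emit P6@[3:4],P7@[2:4]
[5] read 'c'  n21⇒n21 ·f  emit P6@[4:5],P7@[3:5]
[6] read 'c'  n21⇒n21 ·f  emit P6@[5:6],P7@[4:6]
[7] read 'd'  n21⇒n10 ·f
[8] read 'a'  n10⇒n2 ·f
[9] read 'c'  n2⇒n3
[10] read 'd'  n3⇒n4
[11] read 'd'  n4⇒n5
[12] read 'b'  n5⇒n6  emit P0@[12:12],P1@[8:12]
[13] read 'b'  n6⇒n15 ·f  emit P0@[13:13]
[14] read 'd'  n15⇒n16
[15] read 'b'  n16⇒n17  emit P0@[15:15]
[16] read 'd'  n17⇒n7 ·f
[17] read 'd'  n7⇒n8
[18] read 'b'  n8⇒n9  emit P0@[18:18],P2@[15:18]
[19] read 'b'  n9⇒n15 ·f  emit P0@[19:19]
[20] read 'd'  n15⇒n16
[21] read 'c'  n16⇒n11 ·f
[22] read 'c'  n11⇒n12  emit P6@[21:22]
[23] read 'c'  n12⇒n13  emit P3@[20:23],P6@[22:23],P7@[21:23]
[24] read 'c'  n13⇒n21 ·f  emit P6@[23:24],P7@[22:24]
[25] read 'c'  n21⇒n21 ·f  emit P6@[24:25],P7@[23:25]
[26] read 'd'  n21⇒n10 ·f
[27] read 'b'  n10⇒n1 ·f  emit P0@[27:27]

Result: [[2,6],[3,3],[3,6],[3,7],[4,6],[4,7],[5,6],[5,7],[6,6],[6,7],[12,0],[12,1],[13,0],[15,0],[18,0],[18,2],[19,0],[22,6],[23,3],[23,6],[23,7],[24,6],[24,7],[25,6],[25,7],[27,0]]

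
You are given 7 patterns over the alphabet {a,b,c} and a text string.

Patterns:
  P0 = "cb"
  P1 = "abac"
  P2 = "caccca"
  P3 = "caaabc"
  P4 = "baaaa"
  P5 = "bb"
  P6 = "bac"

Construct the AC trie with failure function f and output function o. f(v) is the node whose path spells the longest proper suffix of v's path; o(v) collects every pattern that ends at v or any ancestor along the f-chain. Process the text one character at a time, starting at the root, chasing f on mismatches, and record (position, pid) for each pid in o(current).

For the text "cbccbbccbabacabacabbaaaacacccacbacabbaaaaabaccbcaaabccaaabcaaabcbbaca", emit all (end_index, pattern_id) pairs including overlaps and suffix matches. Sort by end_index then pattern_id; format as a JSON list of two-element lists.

Build:
Trie nodes:
  n0 'ε': a→3 b→16 c→1
  n1 'c': a→7 b→2
  n2 'cb': ·  [P0 ends]
  n3 'a': b→4
  n4 'ab': a→5
  n5 'aba': c→6
  n6 'abac': ·  [P1 ends]
  n7 'ca': a→12 c→8
  n8 'cac': c→9
  n9 'cacc': c→10
  n10 'caccc': a→11
  n11 'caccca': ·  [P2 ends]
  n12 'caa': a→13
  n13 'caaa': b→14
  n14 'caaab': c→15
  n15 'caaabc': ·  [P3 ends]
  n16 'b': a→17 b→21
  n17 'ba': a→18 c→22
  n18 'baa': a→19
  n19 'baaa': a→20
  n20 'baaaa': ·  [P4 ends]
  n21 'bb': ·  [P5 ends]
  n22 'bac': ·  [P6 ends]

BFS fail/out derivation:
  fail(1) 'c': from fail(0)=0 chase 'c': 0 ⇒ 0;  out=∅∪out(0)=∅
  fail(3) 'a': from fail(0)=0 chase 'a': 0 ⇒ 0;  out=∅∪out(0)=∅
  fail(16) 'b': from fail(0)=0 chase 'b': 0 ⇒ 0;  out=∅∪out(0)=∅
  fail(2) 'cb': from fail(1)=0 chase 'b': 0 ⇒ 16;  out={0}∪out(16)={0}
  fail(4) 'ab': from fail(3)=0 chase 'b': 0 ⇒ 16;  out=∅∪out(16)=∅
  fail(7) 'ca': from fail(1)=0 chase 'a': 0 ⇒ 3;  out=∅∪out(3)=∅
  fail(17) 'ba': from fail(16)=0 chase 'a': 0 ⇒ 3;  out=∅∪out(3)=∅
  fail(21) 'bb': from fail(16)=0 chase 'b': 0 ⇒ 16;  out={5}∪out(16)={5}
  fail(5) 'aba': from fail(4)=16 chase 'a': 16 ⇒ 17;  out=∅∪out(17)=∅
  fail(8) 'cac': from fail(7)=3 chase 'c': 3→0 ⇒ 1;  out=∅∪out(1)=∅
  fail(12) 'caa': from fail(7)=3 chase 'a': 3→0 ⇒ 3;  out=∅∪out(3)=∅
  fail(18) 'baa': from fail(17)=3 chase 'a': 3→0 ⇒ 3;  out=∅∪out(3)=∅
  fail(22) 'bac': from fail(17)=3 chase 'c': 3→0 ⇒ 1;  out={6}∪out(1)={6}
  fail(6) 'abac': from fail(5)=17 chase 'c': 17 ⇒ 22;  out={1}∪out(22)={1,6}
  fail(9) 'cacc': from fail(8)=1 chase 'c': 1→0 ⇒ 1;  out=∅∪out(1)=∅
  fail(13) 'caaa': from fail(12)=3 chase 'a': 3→0 ⇒ 3;  out=∅∪out(3)=∅
  fail(19) 'baaa': from fail(18)=3 chase 'a': 3→0 ⇒ 3;  out=∅∪out(3)=∅
  fail(10) 'caccc': from fail(9)=1 chase 'c': 1→0 ⇒ 1;  out=∅∪out(1)=∅
  fail(14) 'caaab': from fail(13)=3 chase 'b': 3 ⇒ 4;  out=∅∪out(4)=∅
  fail(20) 'baaaa': from fail(19)=3 chase 'a': 3→0 ⇒ 3;  out={4}∪out(3)={4}
  fail(11) 'caccca': from fail(10)=1 chase 'a': 1 ⇒ 7;  out={2}∪out(7)={2}
  fail(15) 'caaabc': from fail(14)=4 chase 'c': 4→16→0 ⇒ 1;  out={3}∪out(1)={3}

Run:
pos 0 'c': at 1
pos 1 'b': at 2  ** P0@[0:1]
pos 2 'c': at 1 (via fail)
pos 3 'c': at 1 (via fail)
pos 4 'b': at 2  ** P0@[3:4]
pos 5 'b': at 21 (via fail)  ** P5@[4:5]
pos 6 'c': at 1 (via fail)
pos 7 'c': at 1 (via fail)
pos 8 'b': at 2  ** P0@[7:8]
pos 9 'a': at 17 (via fail)
pos 10 'b': at 4 (via fail)
pos 11 'a': at 5
pos 12 'c': at 6  ** P1@[9:12],P6@[10:12]
pos 13 'a': at 7 (via fail)
pos 14 'b': at 4 (via fail)
pos 15 'a': at 5
pos 16 'c': at 6  ** P1@[13:16],P6@[14:16]
pos 17 'a': at 7 (via fail)
pos 18 'b': at 4 (via fail)
pos 19 'b': at 21 (via fail)  ** P5@[18:19]
pos 20 'a': at 17 (via fail)
pos 21 'a': at 18
pos 22 'a': at 19
pos 23 'a': at 20  ** P4@[19:23]
pos 24 'c': at 1 (via fail)
pos 25 'a': at 7
pos 26 'c': at 8
pos 27 'c': at 9
pos 28 'c': at 10
pos 29 'a': at 11  ** P2@[24:29]
pos 30 'c': at 8 (via fail)
pos 31 'b': at 2 (via fail)  ** P0@[30:31]
pos 32 'a': at 17 (via fail)
pos 33 'c': at 22  ** P6@[31:33]
pos 34 'a': at 7 (via fail)
pos 35 'b': at 4 (via fail)
pos 36 'b': at 21 (via fail)  ** P5@[35:36]
pos 37 'a': at 17 (via fail)
pos 38 'a': at 18
pos 39 'a': at 19
pos 40 'a': at 20  ** P4@[36:40]
pos 41 'a': at 3 (via fail)
pos 42 'b': at 4
pos 43 'a': at 5
pos 44 'c': at 6  ** P1@[41:44],P6@[42:44]
pos 45 'c': at 1 (via fail)
pos 46 'b': at 2  ** P0@[45:46]
pos 47 'c': at 1 (via fail)
pos 48 'a': at 7
pos 49 'a': at 12
pos 50 'a': at 13
pos 51 'b': at 14
pos 52 'c': at 15  ** P3@[47:52]
pos 53 'c': at 1 (via fail)
pos 54 'a': at 7
pos 55 'a': at 12
pos 56 'a': at 13
pos 57 'b': at 14
pos 58 'c': at 15  ** P3@[53:58]
pos 59 'a': at 7 (via fail)
pos 60 'a': at 12
pos 61 'a': at 13
pos 62 'b': at 14
pos 63 'c': at 15  ** P3@[58:63]
pos 64 'b': at 2 (via fail)  ** P0@[63:64]
pos 65 'b': at 21 (via fail)  ** P5@[64:65]
pos 66 'a': at 17 (via fail)
pos 67 'c': at 22  ** P6@[65:67]
pos 68 'a': at 7 (via fail)

Result: [[1,0],[4,0],[5,5],[8,0],[12,1],[12,6],[16,1],[16,6],[19,5],[23,4],[29,2],[31,0],[33,6],[36,5],[40,4],[44,1],[44,6],[46,0],[52,3],[58,3],[63,3],[64,0],[65,5],[67,6]]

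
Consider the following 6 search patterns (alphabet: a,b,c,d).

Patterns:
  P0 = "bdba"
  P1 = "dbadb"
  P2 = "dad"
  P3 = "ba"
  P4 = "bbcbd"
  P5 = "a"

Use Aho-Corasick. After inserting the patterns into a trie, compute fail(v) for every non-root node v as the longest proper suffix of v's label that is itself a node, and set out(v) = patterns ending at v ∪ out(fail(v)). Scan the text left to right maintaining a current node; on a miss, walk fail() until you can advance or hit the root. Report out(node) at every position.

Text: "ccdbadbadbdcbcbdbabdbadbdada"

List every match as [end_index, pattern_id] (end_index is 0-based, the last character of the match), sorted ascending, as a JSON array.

Build:
Trie nodes:
  0='ε' goto a→17 b→1 d→5
  1='b' goto a→12 b→13 d→2
  2='bd' goto b→3
  3='bdb' goto a→4
  4='bdba' goto ·  [P0 ends]
  5='d' goto a→10 b→6
  6='db' goto a→7
  7='dba' goto d→8
  8='dbad' goto b→9
  9='dbadb' goto ·  [P1 ends]
  10='da' goto d→11
  11='dad' goto ·  [P2 ends]
  12='ba' goto ·  [P3 ends]
  13='bb' goto c→14
  14='bbc' goto b→15
  15='bbcb' goto d→16
  16='bbcbd' goto ·  [P4 ends]
  17='a' goto ·  [P5 ends]

Failure links (BFS by depth):
  fail(1) 'b': from fail(0)=0 chase 'b': 0 ⇒ 0;  out=∅∪out(0)=∅
  fail(5) 'd': from fail(0)=0 chase 'd': 0 ⇒ 0;  out=∅∪out(0)=∅
  fail(17) 'a': from fail(0)=0 chase 'a': 0 ⇒ 0;  out={5}∪out(0)={5}
  fail(2) 'bd': from fail(1)=0 chase 'd': 0 ⇒ 5;  out=∅∪out(5)=∅
  fail(6) 'db': from fail(5)=0 chase 'b': 0 ⇒ 1;  out=∅∪out(1)=∅
  fail(10) 'da': from fail(5)=0 chase 'a': 0 ⇒ 17;  out=∅∪out(17)={5}
  fail(12) 'ba': from fail(1)=0 chase 'a': 0 ⇒ 17;  out={3}∪out(17)={3,5}
  fail(13) 'bb': from fail(1)=0 chase 'b': 0 ⇒ 1;  out=∅∪out(1)=∅
  fail(3) 'bdb': from fail(2)=5 chase 'b': 5 ⇒ 6;  out=∅∪out(6)=∅
  fail(7) 'dba': from fail(6)=1 chase 'a': 1 ⇒ 12;  out=∅∪out(12)={3,5}
  fail(11) 'dad': from fail(10)=17 chase 'd': 17→0 ⇒ 5;  out={2}∪out(5)={2}
  fail(14) 'bbc': from fail(13)=1 chase 'c': 1→0 ⇒ 0;  out=∅∪out(0)=∅
  fail(4) 'bdba': from fail(3)=6 chase 'a': 6 ⇒ 7;  out={0}∪out(7)={0,3,5}
  fail(8) 'dbad': from fail(7)=12 chase 'd': 12→17→0 ⇒ 5;  out=∅∪out(5)=∅
  fail(15) 'bbcb': from fail(14)=0 chase 'b': 0 ⇒ 1;  out=∅∪out(1)=∅
  fail(9) 'dbadb': from fail(8)=5 chase 'b': 5 ⇒ 6;  out={1}∪out(6)={1}
  fail(16) 'bbcbd': from fail(15)=1 chase 'd': 1 ⇒ 2;  out={4}∪out(2)={4}

Scan:
[0] read 'c'  n0⇒n0
[1] read 'c'  n0⇒n0
[2] read 'd'  n0⇒n5
[3] read 'b'  n5⇒n6
[4] read 'a'  n6⇒n7  → match P3@[3:4],P5@[4:4]
[5] read 'd'  n7⇒n8
[6] read 'b'  n8⇒n9  → match P1@[2:6]
[7] read 'a'  n9⇒n7 (fail-walked)  → match P3@[6:7],P5@[7:7]
[8] read 'd'  n7⇒n8
[9] read 'b'  n8⇒n9  → match P1@[5:9]
[10] read 'd'  n9⇒n2 (fail-walked)
[11] read 'c'  n2⇒n0 (fail-walked)
[12] read 'b'  n0⇒n1
[13] read 'c'  n1⇒n0 (fail-walked)
[14] read 'b'  n0⇒n1
[15] read 'd'  n1⇒n2
[16] read 'b'  n2⇒n3
[17] read 'a'  n3⇒n4  → match P0@[14:17],P3@[16:17],P5@[17:17]
[18] read 'b'  n4⇒n1 (fail-walked)
[19] read 'd'  n1⇒n2
[20] read 'b'  n2⇒n3
[21] read 'a'  n3⇒n4  → match P0@[18:21],P3@[20:21],P5@[21:21]
[22] read 'd'  n4⇒n8 (fail-walked)
[23] read 'b'  n8⇒n9  → match P1@[19:23]
[24] read 'd'  n9⇒n2 (fail-walked)
[25] read 'a'  n2⇒n10 (fail-walked)  → match P5@[25:25]
[26] read 'd'  n10⇒n11  → match P2@[24:26]
[27] read 'a'  n11⇒n10 (fail-walked)  → match P5@[27:27]

Result: [[4,3],[4,5],[6,1],[7,3],[7,5],[9,1],[17,0],[17,3],[17,5],[21,0],[21,3],[21,5],[23,1],[25,5],[26,2],[27,5]]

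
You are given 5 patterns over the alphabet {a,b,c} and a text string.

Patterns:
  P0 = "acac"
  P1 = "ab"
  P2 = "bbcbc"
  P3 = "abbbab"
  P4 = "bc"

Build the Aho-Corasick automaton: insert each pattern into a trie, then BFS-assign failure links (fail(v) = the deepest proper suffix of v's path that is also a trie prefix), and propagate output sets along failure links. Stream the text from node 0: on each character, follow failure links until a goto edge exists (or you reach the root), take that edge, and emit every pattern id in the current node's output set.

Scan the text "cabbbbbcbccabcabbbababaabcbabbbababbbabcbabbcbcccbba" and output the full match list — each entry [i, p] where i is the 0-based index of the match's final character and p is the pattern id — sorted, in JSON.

Construct AC machine:
Trie nodes:
  n0 'ε': a→1 b→6
  n1 'a': b→5 c→2
  n2 'ac': a→3
  n3 'aca': c→4
  n4 'acac': ·  [P0 ends]
  n5 'ab': b→11  [P1 ends]
  n6 'b': b→7 c→15
  n7 'bb': c→8
  n8 'bbc': b→9
  n9 'bbcb': c→10
  n10 'bbcbc': ·  [P2 ends]
  n11 'abb': b→12
  n12 'abbb': a→13
  n13 'abbba': b→14
  n14 'abbbab': ·  [P3 ends]
  n15 'bc': ·  [P4 ends]

BFS fail/out derivation:
  n1('a'): parent n0 fail=0; on 'a' 0 → fail=0;  out ∅∪∅=∅
  n6('b'): parent n0 fail=0; on 'b' 0 → fail=0;  out ∅∪∅=∅
  n2('ac'): parent n1 fail=0; on 'c' 0 → fail=0;  out ∅∪∅=∅
  n5('ab'): parent n1 fail=0; on 'b' 0 → fail=6;  out {1}∪∅={1}
  n7('bb'): parent n6 fail=0; on 'b' 0 → fail=6;  out ∅∪∅=∅
  n15('bc'): parent n6 fail=0; on 'c' 0 → fail=0;  out {4}∪∅={4}
  n3('aca'): parent n2 fail=0; on 'a' 0 → fail=1;  out ∅∪∅=∅
  n8('bbc'): parent n7 fail=6; on 'c' 6 → fail=15;  out ∅∪{4}={4}
  n11('abb'): parent n5 fail=6; on 'b' 6 → fail=7;  out ∅∪∅=∅
  n4('acac'): parent n3 fail=1; on 'c' 1 → fail=2;  out {0}∪∅={0}
  n9('bbcb'): parent n8 fail=15; on 'b' 15→0 → fail=6;  out ∅∪∅=∅
  n12('abbb'): parent n11 fail=7; on 'b' 7→6 → fail=7;  out ∅∪∅=∅
  n10('bbcbc'): parent n9 fail=6; on 'c' 6 → fail=15;  out {2}∪{4}={2,4}
  n13('abbba'): parent n12 fail=7; on 'a' 7→6→0 → fail=1;  out ∅∪∅=∅
  n14('abbbab'): parent n13 fail=1; on 'b' 1 → fail=5;  out {3}∪{1}={1,3}

Scan:
i=0 'c': node 0→0
i=1 'a': node 0→1
i=2 'b': node 1→5  ** P1@[1:2]
i=3 'b': node 5→11
i=4 'b': node 11→12
i=5 'b': node 12→7 (via fail)
i=6 'b': node 7→7 (via fail)
i=7 'c': node 7→8  ** P4@[6:7]
i=8 'b': node 8→9
i=9 'c': node 9→10  ** P2@[5:9],P4@[8:9]
i=10 'c': node 10→0 (via fail)
i=11 'a': node 0→1
i=12 'b': node 1→5  ** P1@[11:12]
i=13 'c': node 5→15 (via fail)  ** P4@[12:13]
i=14 'a': node 15→1 (via fail)
i=15 'b': node 1→5  ** P1@[14:15]
i=16 'b': node 5→11
i=17 'b': node 11→12
i=18 'a': node 12→13
i=19 'b': node 13→14  ** P1@[18:19],P3@[14:19]
i=20 'a': node 14→1 (via fail)
i=21 'b': node 1→5  ** P1@[20:21]
i=22 'a': node 5→1 (via fail)
i=23 'a': node 1→1 (via fail)
i=24 'b': node 1→5  ** P1@[23:24]
i=25 'c': node 5→15 (via fail)  ** P4@[24:25]
i=26 'b': node 15→6 (via fail)
i=27 'a': node 6→1 (via fail)
i=28 'b': node 1→5  ** P1@[27:28]
i=29 'b': node 5→11
i=30 'b': node 11→12
i=31 'a': node 12→13
i=32 'b': node 13→14  ** P1@[31:32],P3@[27:32]
i=33 'a': node 14→1 (via fail)
i=34 'b': node 1→5  ** P1@[33:34]
i=35 'b': node 5→11
i=36 'b': node 11→12
i=37 'a': node 12→13
i=38 'b': node 13→14  ** P1@[37:38],P3@[33:38]
i=39 'c': node 14→15 (via fail)  ** P4@[38:39]
i=40 'b': node 15→6 (via fail)
i=41 'a': node 6→1 (via fail)
i=42 'b': node 1→5  ** P1@[41:42]
i=43 'b': node 5→11
i=44 'c': node 11→8 (via fail)  ** P4@[43:44]
i=45 'b': node 8→9
i=46 'c': node 9→10  ** P2@[42:46],P4@[45:46]
i=47 'c': node 10→0 (via fail)
i=48 'c': node 0→0
i=49 'b': node 0→6
i=50 'b': node 6→7
i=51 'a': node 7→1 (via fail)

All matches (sorted): [[2,1],[7,4],[9,2],[9,4],[12,1],[13,4],[15,1],[19,1],[19,3],[21,1],[24,1],[25,4],[28,1],[32,1],[32,3],[34,1],[38,1],[38,3],[39,4],[42,1],[44,4],[46,2],[46,4]]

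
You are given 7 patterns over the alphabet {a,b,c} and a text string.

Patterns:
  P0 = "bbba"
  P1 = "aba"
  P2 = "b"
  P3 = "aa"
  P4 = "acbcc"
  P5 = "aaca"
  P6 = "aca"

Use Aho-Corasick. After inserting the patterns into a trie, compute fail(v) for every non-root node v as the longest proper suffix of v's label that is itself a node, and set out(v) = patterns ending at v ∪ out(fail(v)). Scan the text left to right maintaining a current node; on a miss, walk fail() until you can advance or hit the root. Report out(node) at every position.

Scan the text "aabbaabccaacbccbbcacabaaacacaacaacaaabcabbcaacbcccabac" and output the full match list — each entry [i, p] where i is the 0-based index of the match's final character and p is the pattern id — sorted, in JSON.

Construct AC machine:
Trie (insert patterns):
  0='ε' goto a→5 b→1
  1='b' goto b→2  [P2 ends]
  2='bb' goto b→3
  3='bbb' goto a→4
  4='bbba' goto ·  [P0 ends]
  5='a' goto a→8 b→6 c→9
  6='ab' goto a→7
  7='aba' goto ·  [P1 ends]
  8='aa' goto c→13  [P3 ends]
  9='ac' goto a→15 b→10
  10='acb' goto c→11
  11='acbc' goto c→12
  12='acbcc' goto ·  [P4 ends]
  13='aac' goto a→14
  14='aaca' goto ·  [P5 ends]
  15='aca' goto ·  [P6 ends]

Failure links (BFS by depth):
  fail(1) 'b': from fail(0)=0 chase 'b': 0 ⇒ 0;  out={2}∪out(0)={2}
  fail(5) 'a': from fail(0)=0 chase 'a': 0 ⇒ 0;  out=∅∪out(0)=∅
  fail(2) 'bb': from fail(1)=0 chase 'b': 0 ⇒ 1;  out=∅∪out(1)={2}
  fail(6) 'ab': from fail(5)=0 chase 'b': 0 ⇒ 1;  out=∅∪out(1)={2}
  fail(8) 'aa': from fail(5)=0 chase 'a': 0 ⇒ 5;  out={3}∪out(5)={3}
  fail(9) 'ac': from fail(5)=0 chase 'c': 0 ⇒ 0;  out=∅∪out(0)=∅
  fail(3) 'bbb': from fail(2)=1 chase 'b': 1 ⇒ 2;  out=∅∪out(2)={2}
  fail(7) 'aba': from fail(6)=1 chase 'a': 1→0 ⇒ 5;  out={1}∪out(5)={1}
  fail(10) 'acb': from fail(9)=0 chase 'b': 0 ⇒ 1;  out=∅∪out(1)={2}
  fail(13) 'aac': from fail(8)=5 chase 'c': 5 ⇒ 9;  out=∅∪out(9)=∅
  fail(15) 'aca': from fail(9)=0 chase 'a': 0 ⇒ 5;  out={6}∪out(5)={6}
  fail(4) 'bbba': from fail(3)=2 chase 'a': 2→1→0 ⇒ 5;  out={0}∪out(5)={0}
  fail(11) 'acbc': from fail(10)=1 chase 'c': 1→0 ⇒ 0;  out=∅∪out(0)=∅
  fail(14) 'aaca': from fail(13)=9 chase 'a': 9 ⇒ 15;  out={5}∪out(15)={5,6}
  fail(12) 'acbcc': from fail(11)=0 chase 'c': 0 ⇒ 0;  out={4}∪out(0)={4}

Text stream:
pos 0 'a': at 5
pos 1 'a': at 8  ** P3@[0:1]
pos 2 'b': at 6 ·f  ** P2@[2:2]
pos 3 'b': at 2 ·f  ** P2@[3:3]
pos 4 'a': at 5 ·f
pos 5 'a': at 8  ** P3@[4:5]
pos 6 'b': at 6 ·f  ** P2@[6:6]
pos 7 'c': at 0 ·f
pos 8 'c': at 0
pos 9 'a': at 5
pos 10 'a': at 8  ** P3@[9:10]
pos 11 'c': at 13
pos 12 'b': at 10 ·f  ** P2@[12:12]
pos 13 'c': at 11
pos 14 'c': at 12  ** P4@[10:14]
pos 15 'b': at 1 ·f  ** P2@[15:15]
pos 16 'b': at 2  ** P2@[16:16]
pos 17 'c': at 0 ·f
pos 18 'a': at 5
pos 19 'c': at 9
pos 20 'a': at 15  ** P6@[18:20]
pos 21 'b': at 6 ·f  ** P2@[21:21]
pos 22 'a': at 7  ** P1@[20:22]
pos 23 'a': at 8 ·f  ** P3@[22:23]
pos 24 'a': at 8 ·f  ** P3@[23:24]
pos 25 'c': at 13
pos 26 'a': at 14  ** P5@[23:26],P6@[24:26]
pos 27 'c': at 9 ·f
pos 28 'a': at 15  ** P6@[26:28]
pos 29 'a': at 8 ·f  ** P3@[28:29]
pos 30 'c': at 13
pos 31 'a': at 14  ** P5@[28:31],P6@[29:31]
pos 32 'a': at 8 ·f  ** P3@[31:32]
pos 33 'c': at 13
pos 34 'a': at 14  ** P5@[31:34],P6@[32:34]
pos 35 'a': at 8 ·f  ** P3@[34:35]
pos 36 'a': at 8 ·f  ** P3@[35:36]
pos 37 'b': at 6 ·f  ** P2@[37:37]
pos 38 'c': at 0 ·f
pos 39 'a': at 5
pos 40 'b': at 6  ** P2@[40:40]
pos 41 'b': at 2 ·f  ** P2@[41:41]
pos 42 'c': at 0 ·f
pos 43 'a': at 5
pos 44 'a': at 8  ** P3@[43:44]
pos 45 'c': at 13
pos 46 'b': at 10 ·f  ** P2@[46:46]
pos 47 'c': at 11
pos 48 'c': at 12  ** P4@[44:48]
pos 49 'c': at 0 ·f
pos 50 'a': at 5
pos 51 'b': at 6  ** P2@[51:51]
pos 52 'a': at 7  ** P1@[50:52]
pos 53 'c': at 9 ·f

Result: [[1,3],[2,2],[3,2],[5,3],[6,2],[10,3],[12,2],[14,4],[15,2],[16,2],[20,6],[21,2],[22,1],[23,3],[24,3],[26,5],[26,6],[28,6],[29,3],[31,5],[31,6],[32,3],[34,5],[34,6],[35,3],[36,3],[37,2],[40,2],[41,2],[44,3],[46,2],[48,4],[51,2],[52,1]]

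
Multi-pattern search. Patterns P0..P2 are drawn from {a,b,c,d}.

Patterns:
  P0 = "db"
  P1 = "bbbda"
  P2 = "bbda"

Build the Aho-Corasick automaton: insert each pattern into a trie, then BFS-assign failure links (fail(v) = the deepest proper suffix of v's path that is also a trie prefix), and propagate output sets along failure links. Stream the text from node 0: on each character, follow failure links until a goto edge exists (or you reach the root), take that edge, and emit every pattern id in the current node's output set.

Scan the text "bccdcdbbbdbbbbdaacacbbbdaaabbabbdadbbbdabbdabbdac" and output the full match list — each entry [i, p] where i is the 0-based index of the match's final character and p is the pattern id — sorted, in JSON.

Build automaton:
Trie nodes:
  n0 'ε': b→3 d→1
  n1 'd': b→2
  n2 'db': ·  [P0 ends]
  n3 'b': b→4
  n4 'bb': b→5 d→8
  n5 'bbb': d→6
  n6 'bbbd': a→7
  n7 'bbbda': ·  [P1 ends]
  n8 'bbd': a→9
  n9 'bbda': ·  [P2 ends]

Failure links (BFS by depth):
  fail(1) 'd': from fail(0)=0 chase 'd': 0 ⇒ 0;  out=∅∪out(0)=∅
  fail(3) 'b': from fail(0)=0 chase 'b': 0 ⇒ 0;  out=∅∪out(0)=∅
  fail(2) 'db': from fail(1)=0 chase 'b': 0 ⇒ 3;  out={0}∪out(3)={0}
  fail(4) 'bb': from fail(3)=0 chase 'b': 0 ⇒ 3;  out=∅∪out(3)=∅
  fail(5) 'bbb': from fail(4)=3 chase 'b': 3 ⇒ 4;  out=∅∪out(4)=∅
  fail(8) 'bbd': from fail(4)=3 chase 'd': 3→0 ⇒ 1;  out=∅∪out(1)=∅
  fail(6) 'bbbd': from fail(5)=4 chase 'd': 4 ⇒ 8;  out=∅∪out(8)=∅
  fail(9) 'bbda': from fail(8)=1 chase 'a': 1→0 ⇒ 0;  out={2}∪out(0)={2}
  fail(7) 'bbbda': from fail(6)=8 chase 'a': 8 ⇒ 9;  out={1}∪out(9)={1,2}

Text stream:
[0] read 'b'  n0⇒n3
[1] read 'c'  n3⇒n0 (via fail)
[2] read 'c'  n0⇒n0
[3] read 'd'  n0⇒n1
[4] read 'c'  n1⇒n0 (via fail)
[5] read 'd'  n0⇒n1
[6] read 'b'  n1⇒n2  → match P0@[5:6]
[7] read 'b'  n2⇒n4 (via fail)
[8] read 'b'  n4⇒n5
[9] read 'd'  n5⇒n6
[10] read 'b'  n6⇒n2 (via fail)  → match P0@[9:10]
[11] read 'b'  n2⇒n4 (via fail)
[12] read 'b'  n4⇒n5
[13] read 'b'  n5⇒n5 (via fail)
[14] read 'd'  n5⇒n6
[15] read 'a'  n6⇒n7  → match P1@[11:15],P2@[12:15]
[16] read 'a'  n7⇒n0 (via fail)
[17] read 'c'  n0⇒n0
[18] read 'a'  n0⇒n0
[19] read 'c'  n0⇒n0
[20] read 'b'  n0⇒n3
[21] read 'b'  n3⇒n4
[22] read 'b'  n4⇒n5
[23] read 'd'  n5⇒n6
[24] read 'a'  n6⇒n7  → match P1@[20:24],P2@[21:24]
[25] read 'a'  n7⇒n0 (via fail)
[26] read 'a'  n0⇒n0
[27] read 'b'  n0⇒n3
[28] read 'b'  n3⇒n4
[29] read 'a'  n4⇒n0 (via fail)
[30] read 'b'  n0⇒n3
[31] read 'b'  n3⇒n4
[32] read 'd'  n4⇒n8
[33] read 'a'  n8⇒n9  → match P2@[30:33]
[34] read 'd'  n9⇒n1 (via fail)
[35] read 'b'  n1⇒n2  → match P0@[34:35]
[36] read 'b'  n2⇒n4 (via fail)
[37] read 'b'  n4⇒n5
[38] read 'd'  n5⇒n6
[39] read 'a'  n6⇒n7  → match P1@[35:39],P2@[36:39]
[40] read 'b'  n7⇒n3 (via fail)
[41] read 'b'  n3⇒n4
[42] read 'd'  n4⇒n8
[43] read 'a'  n8⇒n9  → match P2@[40:43]
[44] read 'b'  n9⇒n3 (via fail)
[45] read 'b'  n3⇒n4
[46] read 'd'  n4⇒n8
[47] read 'a'  n8⇒n9  → match P2@[44:47]
[48] read 'c'  n9⇒n0 (via fail)

All matches (sorted): [[6,0],[10,0],[15,1],[15,2],[24,1],[24,2],[33,2],[35,0],[39,1],[39,2],[43,2],[47,2]]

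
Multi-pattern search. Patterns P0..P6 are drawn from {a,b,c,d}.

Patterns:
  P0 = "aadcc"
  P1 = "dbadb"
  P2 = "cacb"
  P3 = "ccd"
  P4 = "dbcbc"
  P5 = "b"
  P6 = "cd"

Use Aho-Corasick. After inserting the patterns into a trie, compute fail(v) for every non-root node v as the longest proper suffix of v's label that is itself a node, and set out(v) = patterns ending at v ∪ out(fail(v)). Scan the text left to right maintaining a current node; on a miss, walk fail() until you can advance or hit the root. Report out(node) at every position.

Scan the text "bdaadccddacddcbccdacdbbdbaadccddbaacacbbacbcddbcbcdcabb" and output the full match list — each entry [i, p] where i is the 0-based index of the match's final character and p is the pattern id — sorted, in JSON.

Build automaton:
Trie (insert patterns):
  0='ε' goto a→1 b→20 c→11 d→6
  1='a' goto a→2
  2='aa' goto d→3
  3='aad' goto c→4
  4='aadc' goto c→5
  5='aadcc' goto ·  ←P0
  6='d' goto b→7
  7='db' goto a→8 c→17
  8='dba' goto d→9
  9='dbad' goto b→10
  10='dbadb' goto ·  ←P1
  11='c' goto a→12 c→15 d→21
  12='ca' goto c→13
  13='cac' goto b→14
  14='cacb' goto ·  ←P2
  15='cc' goto d→16
  16='ccd' goto ·  ←P3
  17='dbc' goto b→18
  18='dbcb' goto c→19
  19='dbcbc' goto ·  ←P4
  20='b' goto ·  ←P5
  21='cd' goto ·  ←P6

Failure links (BFS by depth):
  n1('a'): parent n0 fail=0; on 'a' 0 → fail=0;  out ∅∪∅=∅
  n6('d'): parent n0 fail=0; on 'd' 0 → fail=0;  out ∅∪∅=∅
  n11('c'): parent n0 fail=0; on 'c' 0 → fail=0;  out ∅∪∅=∅
  n20('b'): parent n0 fail=0; on 'b' 0 → fail=0;  out {5}∪∅={5}
  n2('aa'): parent n1 fail=0; on 'a' 0 → fail=1;  out ∅∪∅=∅
  n7('db'): parent n6 fail=0; on 'b' 0 → fail=20;  out ∅∪{5}={5}
  n12('ca'): parent n11 fail=0; on 'a' 0 → fail=1;  out ∅∪∅=∅
  n15('cc'): parent n11 fail=0; on 'c' 0 → fail=11;  out ∅∪∅=∅
  n21('cd'): parent n11 fail=0; on 'd' 0 → fail=6;  out {6}∪∅={6}
  n3('aad'): parent n2 fail=1; on 'd' 1→0 → fail=6;  out ∅∪∅=∅
  n8('dba'): parent n7 fail=20; on 'a' 20→0 → fail=1;  out ∅∪∅=∅
  n13('cac'): parent n12 fail=1; on 'c' 1→0 → fail=11;  out ∅∪∅=∅
  n16('ccd'): parent n15 fail=11; on 'd' 11 → fail=21;  out {3}∪{6}={3,6}
  n17('dbc'): parent n7 fail=20; on 'c' 20→0 → fail=11;  out ∅∪∅=∅
  n4('aadc'): parent n3 fail=6; on 'c' 6→0 → fail=11;  out ∅∪∅=∅
  n9('dbad'): parent n8 fail=1; on 'd' 1→0 → fail=6;  out ∅∪∅=∅
  n14('cacb'): parent n13 fail=11; on 'b' 11→0 → fail=20;  out {2}∪{5}={2,5}
  n18('dbcb'): parent n17 fail=11; on 'b' 11→0 → fail=20;  out ∅∪{5}={5}
  n5('aadcc'): parent n4 fail=11; on 'c' 11 → fail=15;  out {0}∪∅={0}
  n10('dbadb'): parent n9 fail=6; on 'b' 6 → fail=7;  out {1}∪{5}={1,5}
  n19('dbcbc'): parent n18 fail=20; on 'c' 20→0 → fail=11;  out {4}∪∅={4}

Scan:
i=0 'b': node 0→20  emit P5@[0:0]
i=1 'd': node 20→6 (fail-walked)
i=2 'a': node 6→1 (fail-walked)
i=3 'a': node 1→2
i=4 'd': node 2→3
i=5 'c': node 3→4
i=6 'c': node 4→5  emit P0@[2:6]
i=7 'd': node 5→16 (fail-walked)  emit P3@[5:7],P6@[6:7]
i=8 'd': node 16→6 (fail-walked)
i=9 'a': node 6→1 (fail-walked)
i=10 'c': node 1→11 (fail-walked)
i=11 'd': node 11→21  emit P6@[10:11]
i=12 'd': node 21→6 (fail-walked)
i=13 'c': node 6→11 (fail-walked)
i=14 'b': node 11→20 (fail-walked)  emit P5@[14:14]
i=15 'c': node 20→11 (fail-walked)
i=16 'c': node 11→15
i=17 'd': node 15→16  emit P3@[15:17],P6@[16:17]
i=18 'a': node 16→1 (fail-walked)
i=19 'c': node 1→11 (fail-walked)
i=20 'd': node 11→21  emit P6@[19:20]
i=21 'b': node 21→7 (fail-walked)  emit P5@[21:21]
i=22 'b': node 7→20 (fail-walked)  emit P5@[22:22]
i=23 'd': node 20→6 (fail-walked)
i=24 'b': node 6→7  emit P5@[24:24]
i=25 'a': node 7→8
i=26 'a': node 8→2 (fail-walked)
i=27 'd': node 2→3
i=28 'c': node 3→4
i=29 'c': node 4→5  emit P0@[25:29]
i=30 'd': node 5→16 (fail-walked)  emit P3@[28:30],P6@[29:30]
i=31 'd': node 16→6 (fail-walked)
i=32 'b': node 6→7  emit P5@[32:32]
i=33 'a': node 7→8
i=34 'a': node 8→2 (fail-walked)
i=35 'c': node 2→11 (fail-walked)
i=36 'a': node 11→12
i=37 'c': node 12→13
i=38 'b': node 13→14  emit P2@[35:38],P5@[38:38]
i=39 'b': node 14→20 (fail-walked)  emit P5@[39:39]
i=40 'a': node 20→1 (fail-walked)
i=41 'c': node 1→11 (fail-walked)
i=42 'b': node 11→20 (fail-walked)  emit P5@[42:42]
i=43 'c': node 20→11 (fail-walked)
i=44 'd': node 11→21  emit P6@[43:44]
i=45 'd': node 21→6 (fail-walked)
i=46 'b': node 6→7  emit P5@[46:46]
i=47 'c': node 7→17
i=48 'b': node 17→18  emit P5@[48:48]
i=49 'c': node 18→19  emit P4@[45:49]
i=50 'd': node 19→21 (fail-walked)  emit P6@[49:50]
i=51 'c': node 21→11 (fail-walked)
i=52 'a': node 11→12
i=53 'b': node 12→20 (fail-walked)  emit P5@[53:53]
i=54 'b': node 20→20 (fail-walked)  emit P5@[54:54]

Matches: [[0,5],[6,0],[7,3],[7,6],[11,6],[14,5],[17,3],[17,6],[20,6],[21,5],[22,5],[24,5],[29,0],[30,3],[30,6],[32,5],[38,2],[38,5],[39,5],[42,5],[44,6],[46,5],[48,5],[49,4],[50,6],[53,5],[54,5]]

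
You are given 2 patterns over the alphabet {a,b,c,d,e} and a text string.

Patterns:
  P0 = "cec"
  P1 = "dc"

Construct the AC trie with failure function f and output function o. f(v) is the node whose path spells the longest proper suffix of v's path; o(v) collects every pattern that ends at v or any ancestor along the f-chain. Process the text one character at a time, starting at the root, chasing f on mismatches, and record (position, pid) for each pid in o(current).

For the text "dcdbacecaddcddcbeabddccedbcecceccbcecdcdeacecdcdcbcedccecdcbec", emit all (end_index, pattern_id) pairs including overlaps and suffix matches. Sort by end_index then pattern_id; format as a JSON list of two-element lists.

Build:
Trie nodes:
  n0 'ε': c→1 d→4
  n1 'c': e→2
  n2 'ce': c→3
  n3 'cec': ·  ←P0
  n4 'd': c→5
  n5 'dc': ·  ←P1

Failure links (BFS by depth):
  fail(1) 'c': from fail(0)=0 chase 'c': 0 ⇒ 0;  out=∅∪out(0)=∅
  fail(4) 'd': from fail(0)=0 chase 'd': 0 ⇒ 0;  out=∅∪out(0)=∅
  fail(2) 'ce': from fail(1)=0 chase 'e': 0 ⇒ 0;  out=∅∪out(0)=∅
  fail(5) 'dc': from fail(4)=0 chase 'c': 0 ⇒ 1;  out={1}∪out(1)={1}
  fail(3) 'cec': from fail(2)=0 chase 'c': 0 ⇒ 1;  out={0}∪out(1)={0}

Run:
i=0 'd': node 0→4
i=1 'c': node 4→5  → match P1@[0:1]
i=2 'd': node 5→4 ·f
i=3 'b': node 4→0 ·f
i=4 'a': node 0→0
i=5 'c': node 0→1
i=6 'e': node 1→2
i=7 'c': node 2→3  → match P0@[5:7]
i=8 'a': node 3→0 ·f
i=9 'd': node 0→4
i=10 'd': node 4→4 ·f
i=11 'c': node 4→5  → match P1@[10:11]
i=12 'd': node 5→4 ·f
i=13 'd': node 4→4 ·f
i=14 'c': node 4→5  → match P1@[13:14]
i=15 'b': node 5→0 ·f
i=16 'e': node 0→0
i=17 'a': node 0→0
i=18 'b': node 0→0
i=19 'd': node 0→4
i=20 'd': node 4→4 ·f
i=21 'c': node 4→5  → match P1@[20:21]
i=22 'c': node 5→1 ·f
i=23 'e': node 1→2
i=24 'd': node 2→4 ·f
i=25 'b': node 4→0 ·f
i=26 'c': node 0→1
i=27 'e': node 1→2
i=28 'c': node 2→3  → match P0@[26:28]
i=29 'c': node 3→1 ·f
i=30 'e': node 1→2
i=31 'c': node 2→3  → match P0@[29:31]
i=32 'c': node 3→1 ·f
i=33 'b': node 1→0 ·f
i=34 'c': node 0→1
i=35 'e': node 1→2
i=36 'c': node 2→3  → match P0@[34:36]
i=37 'd': node 3→4 ·f
i=38 'c': node 4→5  → match P1@[37:38]
i=39 'd': node 5→4 ·f
i=40 'e': node 4→0 ·f
i=41 'a': node 0→0
i=42 'c': node 0→1
i=43 'e': node 1→2
i=44 'c': node 2→3  → match P0@[42:44]
i=45 'd': node 3→4 ·f
i=46 'c': node 4→5  → match P1@[45:46]
i=47 'd': node 5→4 ·f
i=48 'c': node 4→5  → match P1@[47:48]
i=49 'b': node 5→0 ·f
i=50 'c': node 0→1
i=51 'e': node 1→2
i=52 'd': node 2→4 ·f
i=53 'c': node 4→5  → match P1@[52:53]
i=54 'c': node 5→1 ·f
i=55 'e': node 1→2
i=56 'c': node 2→3  → match P0@[54:56]
i=57 'd': node 3→4 ·f
i=58 'c': node 4→5  → match P1@[57:58]
i=59 'b': node 5→0 ·f
i=60 'e': node 0→0
i=61 'c': node 0→1

All matches (sorted): [[1,1],[7,0],[11,1],[14,1],[21,1],[28,0],[31,0],[36,0],[38,1],[44,0],[46,1],[48,1],[53,1],[56,0],[58,1]]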